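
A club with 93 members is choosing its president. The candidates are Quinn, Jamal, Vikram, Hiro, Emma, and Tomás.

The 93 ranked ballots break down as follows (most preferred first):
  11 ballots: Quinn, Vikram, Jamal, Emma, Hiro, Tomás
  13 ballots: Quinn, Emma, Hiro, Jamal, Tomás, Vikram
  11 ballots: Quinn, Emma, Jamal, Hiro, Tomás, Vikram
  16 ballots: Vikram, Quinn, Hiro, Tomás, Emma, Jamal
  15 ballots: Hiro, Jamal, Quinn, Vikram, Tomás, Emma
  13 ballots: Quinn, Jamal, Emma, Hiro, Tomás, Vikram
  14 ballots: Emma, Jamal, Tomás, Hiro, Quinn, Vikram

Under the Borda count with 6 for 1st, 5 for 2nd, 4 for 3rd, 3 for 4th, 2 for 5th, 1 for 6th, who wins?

Quinn

Quinn: 11×6 + 13×6 + 11×6 + 16×5 + 15×4 + 13×6 + 14×2 = 456
Jamal: 11×4 + 13×3 + 11×4 + 16×1 + 15×5 + 13×5 + 14×5 = 353
Vikram: 11×5 + 13×1 + 11×1 + 16×6 + 15×3 + 13×1 + 14×1 = 247
Hiro: 11×2 + 13×4 + 11×3 + 16×4 + 15×6 + 13×3 + 14×3 = 342
Emma: 11×3 + 13×5 + 11×5 + 16×2 + 15×1 + 13×4 + 14×6 = 336
Tomás: 11×1 + 13×2 + 11×2 + 16×3 + 15×2 + 13×2 + 14×4 = 219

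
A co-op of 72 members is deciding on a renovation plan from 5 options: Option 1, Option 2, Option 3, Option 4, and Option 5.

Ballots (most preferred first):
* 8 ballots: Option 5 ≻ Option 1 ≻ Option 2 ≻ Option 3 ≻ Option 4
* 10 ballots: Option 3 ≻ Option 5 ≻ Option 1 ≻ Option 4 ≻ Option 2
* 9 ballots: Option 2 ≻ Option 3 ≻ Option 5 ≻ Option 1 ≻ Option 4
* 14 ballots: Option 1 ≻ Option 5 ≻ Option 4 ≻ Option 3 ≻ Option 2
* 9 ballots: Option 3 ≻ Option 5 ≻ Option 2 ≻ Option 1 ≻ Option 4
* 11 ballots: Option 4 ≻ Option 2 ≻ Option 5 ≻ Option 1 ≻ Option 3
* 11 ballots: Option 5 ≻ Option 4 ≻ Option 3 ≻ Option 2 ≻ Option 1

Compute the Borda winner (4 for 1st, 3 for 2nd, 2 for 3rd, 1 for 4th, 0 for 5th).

Option 1: 8×3 + 10×2 + 9×1 + 14×4 + 9×1 + 11×1 + 11×0 = 129
Option 2: 8×2 + 10×0 + 9×4 + 14×0 + 9×2 + 11×3 + 11×1 = 114
Option 3: 8×1 + 10×4 + 9×3 + 14×1 + 9×4 + 11×0 + 11×2 = 147
Option 4: 8×0 + 10×1 + 9×0 + 14×2 + 9×0 + 11×4 + 11×3 = 115
Option 5: 8×4 + 10×3 + 9×2 + 14×3 + 9×3 + 11×2 + 11×4 = 215

Option 5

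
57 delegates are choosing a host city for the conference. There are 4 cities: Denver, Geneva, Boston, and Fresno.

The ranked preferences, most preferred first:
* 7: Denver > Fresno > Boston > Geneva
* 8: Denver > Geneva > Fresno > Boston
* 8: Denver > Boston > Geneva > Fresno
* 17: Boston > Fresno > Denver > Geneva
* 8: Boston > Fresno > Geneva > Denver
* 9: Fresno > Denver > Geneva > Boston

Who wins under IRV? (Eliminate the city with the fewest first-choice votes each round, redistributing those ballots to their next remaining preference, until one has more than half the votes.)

Round 1: Denver 23, Geneva 0, Boston 25, Fresno 9. Geneva eliminated.
Round 2: Denver 23, Boston 25, Fresno 9. Fresno eliminated.
Round 3: Denver 32, Boston 25. Denver has a majority (≥29).

Denver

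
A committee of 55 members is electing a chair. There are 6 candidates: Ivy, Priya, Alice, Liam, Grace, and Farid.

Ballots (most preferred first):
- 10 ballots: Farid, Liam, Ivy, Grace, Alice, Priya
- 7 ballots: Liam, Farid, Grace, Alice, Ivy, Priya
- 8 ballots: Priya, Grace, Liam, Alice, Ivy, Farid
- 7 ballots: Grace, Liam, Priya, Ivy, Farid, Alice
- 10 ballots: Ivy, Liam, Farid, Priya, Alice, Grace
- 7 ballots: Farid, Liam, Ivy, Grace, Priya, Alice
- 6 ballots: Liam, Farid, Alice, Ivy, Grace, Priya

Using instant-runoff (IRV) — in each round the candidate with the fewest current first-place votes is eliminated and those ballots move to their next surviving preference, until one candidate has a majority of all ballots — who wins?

Round 1: Ivy 10, Priya 8, Alice 0, Liam 13, Grace 7, Farid 17. Alice eliminated.
Round 2: Ivy 10, Priya 8, Liam 13, Grace 7, Farid 17. Grace eliminated.
Round 3: Ivy 10, Priya 8, Liam 20, Farid 17. Priya eliminated.
Round 4: Ivy 10, Liam 28, Farid 17. Liam has a majority (≥28).

Liam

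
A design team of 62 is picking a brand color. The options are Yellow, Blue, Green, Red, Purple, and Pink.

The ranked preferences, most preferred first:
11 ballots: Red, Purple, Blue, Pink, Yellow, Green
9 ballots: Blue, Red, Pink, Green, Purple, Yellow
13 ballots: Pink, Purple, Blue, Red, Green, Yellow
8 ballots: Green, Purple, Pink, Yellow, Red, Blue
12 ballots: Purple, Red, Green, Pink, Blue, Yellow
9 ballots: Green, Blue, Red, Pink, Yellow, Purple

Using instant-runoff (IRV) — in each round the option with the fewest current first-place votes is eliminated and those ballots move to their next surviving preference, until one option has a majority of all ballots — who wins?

Round 1: Yellow 0, Blue 9, Green 17, Red 11, Purple 12, Pink 13. Yellow eliminated.
Round 2: Blue 9, Green 17, Red 11, Purple 12, Pink 13. Blue eliminated.
Round 3: Green 17, Red 20, Purple 12, Pink 13. Purple eliminated.
Round 4: Green 17, Red 32, Pink 13. Red has a majority (≥32).

Red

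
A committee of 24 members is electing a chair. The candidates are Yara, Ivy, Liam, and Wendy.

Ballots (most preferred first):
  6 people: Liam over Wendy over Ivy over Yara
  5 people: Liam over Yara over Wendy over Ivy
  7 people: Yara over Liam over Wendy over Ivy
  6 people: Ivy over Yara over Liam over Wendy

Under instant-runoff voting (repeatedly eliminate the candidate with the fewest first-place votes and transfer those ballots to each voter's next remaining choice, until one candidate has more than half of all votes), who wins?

Yara

Round 1: Yara 7, Ivy 6, Liam 11, Wendy 0. Wendy eliminated.
Round 2: Yara 7, Ivy 6, Liam 11. Ivy eliminated.
Round 3: Yara 13, Liam 11. Yara has a majority (≥13).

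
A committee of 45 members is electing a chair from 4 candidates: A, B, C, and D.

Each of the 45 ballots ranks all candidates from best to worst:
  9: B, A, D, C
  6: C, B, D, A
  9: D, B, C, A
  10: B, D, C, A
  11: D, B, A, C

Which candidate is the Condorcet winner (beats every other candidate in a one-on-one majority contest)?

B

B vs A: 45–0
B vs C: 39–6
B vs D: 25–20
B beats every other candidate.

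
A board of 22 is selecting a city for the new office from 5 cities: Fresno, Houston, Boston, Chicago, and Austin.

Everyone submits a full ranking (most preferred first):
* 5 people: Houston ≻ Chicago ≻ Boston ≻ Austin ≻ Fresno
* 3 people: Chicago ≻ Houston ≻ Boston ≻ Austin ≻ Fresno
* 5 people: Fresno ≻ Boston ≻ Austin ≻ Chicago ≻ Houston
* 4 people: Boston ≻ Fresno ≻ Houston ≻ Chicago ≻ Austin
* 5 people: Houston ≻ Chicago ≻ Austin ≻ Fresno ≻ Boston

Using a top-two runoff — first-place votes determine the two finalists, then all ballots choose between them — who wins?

Round 1 first-place votes: Fresno 5, Houston 10, Boston 4, Chicago 3, Austin 0. Houston and Fresno advance.
Runoff: Houston is ranked above Fresno on 13 ballots, Fresno above Houston on 9.

Houston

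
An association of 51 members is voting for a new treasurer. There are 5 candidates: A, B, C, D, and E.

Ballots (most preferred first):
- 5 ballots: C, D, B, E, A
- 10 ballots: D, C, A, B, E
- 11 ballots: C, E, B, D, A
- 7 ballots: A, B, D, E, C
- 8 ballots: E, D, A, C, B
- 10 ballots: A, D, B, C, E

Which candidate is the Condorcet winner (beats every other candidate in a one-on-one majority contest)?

D

D vs A: 34–17
D vs B: 33–18
D vs C: 35–16
D vs E: 32–19
D beats every other candidate.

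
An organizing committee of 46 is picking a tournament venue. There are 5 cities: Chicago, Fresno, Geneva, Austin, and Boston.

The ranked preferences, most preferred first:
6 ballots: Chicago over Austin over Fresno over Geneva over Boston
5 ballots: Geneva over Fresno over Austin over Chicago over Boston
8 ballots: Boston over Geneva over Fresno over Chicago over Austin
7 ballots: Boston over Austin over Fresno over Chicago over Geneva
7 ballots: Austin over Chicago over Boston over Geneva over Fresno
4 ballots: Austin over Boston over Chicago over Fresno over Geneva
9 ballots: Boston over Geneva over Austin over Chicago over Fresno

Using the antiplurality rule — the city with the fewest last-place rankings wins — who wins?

Chicago

Last-place votes: Chicago 0, Fresno 16, Geneva 11, Austin 8, Boston 11.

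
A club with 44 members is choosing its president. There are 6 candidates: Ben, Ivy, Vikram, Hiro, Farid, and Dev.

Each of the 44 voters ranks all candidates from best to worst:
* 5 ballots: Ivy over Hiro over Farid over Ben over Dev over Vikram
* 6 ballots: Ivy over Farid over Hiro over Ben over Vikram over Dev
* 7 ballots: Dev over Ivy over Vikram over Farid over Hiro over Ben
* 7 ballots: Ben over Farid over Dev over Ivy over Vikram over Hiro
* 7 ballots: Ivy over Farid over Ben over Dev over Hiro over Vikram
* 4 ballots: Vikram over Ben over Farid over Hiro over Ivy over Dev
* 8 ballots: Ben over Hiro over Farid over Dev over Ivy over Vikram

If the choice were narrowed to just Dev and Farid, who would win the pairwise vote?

Dev is ranked above Farid on 7 ballots; Farid above Dev on 37.

Farid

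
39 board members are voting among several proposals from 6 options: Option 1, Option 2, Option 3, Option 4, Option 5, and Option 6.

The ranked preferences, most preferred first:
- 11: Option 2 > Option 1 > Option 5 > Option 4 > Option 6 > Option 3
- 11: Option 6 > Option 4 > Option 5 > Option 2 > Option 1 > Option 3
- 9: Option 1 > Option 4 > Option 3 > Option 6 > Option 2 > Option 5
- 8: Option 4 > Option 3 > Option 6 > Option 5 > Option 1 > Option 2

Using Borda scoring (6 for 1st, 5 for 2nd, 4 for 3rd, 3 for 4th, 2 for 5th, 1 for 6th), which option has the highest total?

Option 4

Option 1: 11×5 + 11×2 + 9×6 + 8×2 = 147
Option 2: 11×6 + 11×3 + 9×2 + 8×1 = 125
Option 3: 11×1 + 11×1 + 9×4 + 8×5 = 98
Option 4: 11×3 + 11×5 + 9×5 + 8×6 = 181
Option 5: 11×4 + 11×4 + 9×1 + 8×3 = 121
Option 6: 11×2 + 11×6 + 9×3 + 8×4 = 147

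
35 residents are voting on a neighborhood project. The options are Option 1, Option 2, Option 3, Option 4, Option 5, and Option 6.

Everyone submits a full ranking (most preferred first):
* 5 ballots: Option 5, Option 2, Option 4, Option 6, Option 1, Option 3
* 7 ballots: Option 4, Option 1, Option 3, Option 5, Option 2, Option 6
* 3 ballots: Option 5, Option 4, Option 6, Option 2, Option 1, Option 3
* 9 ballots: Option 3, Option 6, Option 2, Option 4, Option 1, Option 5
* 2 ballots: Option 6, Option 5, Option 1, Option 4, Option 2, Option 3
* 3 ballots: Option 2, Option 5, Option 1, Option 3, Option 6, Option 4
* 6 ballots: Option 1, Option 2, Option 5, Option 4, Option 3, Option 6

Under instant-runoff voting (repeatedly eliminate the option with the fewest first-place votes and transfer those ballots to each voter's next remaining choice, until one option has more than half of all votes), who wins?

Round 1: Option 1 6, Option 2 3, Option 3 9, Option 4 7, Option 5 8, Option 6 2. Option 6 eliminated.
Round 2: Option 1 6, Option 2 3, Option 3 9, Option 4 7, Option 5 10. Option 2 eliminated.
Round 3: Option 1 6, Option 3 9, Option 4 7, Option 5 13. Option 1 eliminated.
Round 4: Option 3 9, Option 4 7, Option 5 19. Option 5 has a majority (≥18).

Option 5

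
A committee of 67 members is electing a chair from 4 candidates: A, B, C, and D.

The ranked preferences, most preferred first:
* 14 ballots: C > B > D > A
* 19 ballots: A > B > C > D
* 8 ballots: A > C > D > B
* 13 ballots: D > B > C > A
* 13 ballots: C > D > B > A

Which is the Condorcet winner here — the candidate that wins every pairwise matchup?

C

C vs A: 40–27
C vs B: 35–32
C vs D: 54–13
C beats every other candidate.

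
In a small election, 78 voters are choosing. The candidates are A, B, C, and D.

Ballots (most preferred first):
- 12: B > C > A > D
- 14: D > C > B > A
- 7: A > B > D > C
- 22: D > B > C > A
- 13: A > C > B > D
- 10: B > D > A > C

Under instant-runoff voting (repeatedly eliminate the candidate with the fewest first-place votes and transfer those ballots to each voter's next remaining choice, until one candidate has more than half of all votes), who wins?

B

Round 1: A 20, B 22, C 0, D 36. C eliminated.
Round 2: A 20, B 22, D 36. A eliminated.
Round 3: B 42, D 36. B has a majority (≥40).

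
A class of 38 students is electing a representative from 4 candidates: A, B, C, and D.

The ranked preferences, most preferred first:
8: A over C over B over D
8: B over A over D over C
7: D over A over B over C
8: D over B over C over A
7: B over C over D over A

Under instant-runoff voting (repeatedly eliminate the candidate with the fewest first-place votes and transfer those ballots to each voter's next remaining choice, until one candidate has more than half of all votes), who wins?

Round 1: A 8, B 15, C 0, D 15. C eliminated.
Round 2: A 8, B 15, D 15. A eliminated.
Round 3: B 23, D 15. B has a majority (≥20).

B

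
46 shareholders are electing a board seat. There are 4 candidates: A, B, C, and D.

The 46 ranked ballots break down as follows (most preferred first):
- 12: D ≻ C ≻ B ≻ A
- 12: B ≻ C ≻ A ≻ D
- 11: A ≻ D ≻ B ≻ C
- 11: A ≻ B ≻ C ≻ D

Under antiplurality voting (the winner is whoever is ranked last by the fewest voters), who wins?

B

Last-place votes: A 12, B 0, C 11, D 23.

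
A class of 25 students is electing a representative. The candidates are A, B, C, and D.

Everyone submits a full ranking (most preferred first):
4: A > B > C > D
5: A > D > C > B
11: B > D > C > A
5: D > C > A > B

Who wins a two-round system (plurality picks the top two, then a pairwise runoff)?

A

Round 1 first-place votes: A 9, B 11, C 0, D 5. B and A advance.
Runoff: B is ranked above A on 11 ballots, A above B on 14.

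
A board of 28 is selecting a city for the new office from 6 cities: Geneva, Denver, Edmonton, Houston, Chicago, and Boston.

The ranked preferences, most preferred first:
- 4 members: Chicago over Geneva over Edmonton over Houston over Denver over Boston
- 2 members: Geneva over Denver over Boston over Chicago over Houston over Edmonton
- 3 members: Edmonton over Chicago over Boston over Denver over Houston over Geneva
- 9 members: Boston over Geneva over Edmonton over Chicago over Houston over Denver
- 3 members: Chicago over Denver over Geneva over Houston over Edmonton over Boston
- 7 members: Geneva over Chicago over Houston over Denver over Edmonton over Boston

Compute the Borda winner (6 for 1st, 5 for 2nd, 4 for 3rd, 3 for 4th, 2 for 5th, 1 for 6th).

Geneva

Geneva: 4×5 + 2×6 + 3×1 + 9×5 + 3×4 + 7×6 = 134
Denver: 4×2 + 2×5 + 3×3 + 9×1 + 3×5 + 7×3 = 72
Edmonton: 4×4 + 2×1 + 3×6 + 9×4 + 3×2 + 7×2 = 92
Houston: 4×3 + 2×2 + 3×2 + 9×2 + 3×3 + 7×4 = 77
Chicago: 4×6 + 2×3 + 3×5 + 9×3 + 3×6 + 7×5 = 125
Boston: 4×1 + 2×4 + 3×4 + 9×6 + 3×1 + 7×1 = 88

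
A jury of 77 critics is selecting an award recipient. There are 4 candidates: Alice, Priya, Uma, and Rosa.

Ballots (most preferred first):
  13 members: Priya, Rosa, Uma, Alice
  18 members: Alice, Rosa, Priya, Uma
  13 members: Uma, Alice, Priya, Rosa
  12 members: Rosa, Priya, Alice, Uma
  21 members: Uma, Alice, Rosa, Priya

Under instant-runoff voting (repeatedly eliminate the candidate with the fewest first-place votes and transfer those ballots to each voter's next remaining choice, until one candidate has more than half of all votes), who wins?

Round 1: Alice 18, Priya 13, Uma 34, Rosa 12. Rosa eliminated.
Round 2: Alice 18, Priya 25, Uma 34. Alice eliminated.
Round 3: Priya 43, Uma 34. Priya has a majority (≥39).

Priya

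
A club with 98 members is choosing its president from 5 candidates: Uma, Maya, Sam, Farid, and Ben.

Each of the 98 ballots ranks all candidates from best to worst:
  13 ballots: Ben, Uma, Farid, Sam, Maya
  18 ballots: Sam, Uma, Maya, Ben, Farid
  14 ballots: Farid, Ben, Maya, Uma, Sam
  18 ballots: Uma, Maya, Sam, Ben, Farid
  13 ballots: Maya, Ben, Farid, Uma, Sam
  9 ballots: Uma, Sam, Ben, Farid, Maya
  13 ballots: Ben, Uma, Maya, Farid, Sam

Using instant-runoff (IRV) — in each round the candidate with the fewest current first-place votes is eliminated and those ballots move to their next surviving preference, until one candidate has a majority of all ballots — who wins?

Round 1: Uma 27, Maya 13, Sam 18, Farid 14, Ben 26. Maya eliminated.
Round 2: Uma 27, Sam 18, Farid 14, Ben 39. Farid eliminated.
Round 3: Uma 27, Sam 18, Ben 53. Ben has a majority (≥50).

Ben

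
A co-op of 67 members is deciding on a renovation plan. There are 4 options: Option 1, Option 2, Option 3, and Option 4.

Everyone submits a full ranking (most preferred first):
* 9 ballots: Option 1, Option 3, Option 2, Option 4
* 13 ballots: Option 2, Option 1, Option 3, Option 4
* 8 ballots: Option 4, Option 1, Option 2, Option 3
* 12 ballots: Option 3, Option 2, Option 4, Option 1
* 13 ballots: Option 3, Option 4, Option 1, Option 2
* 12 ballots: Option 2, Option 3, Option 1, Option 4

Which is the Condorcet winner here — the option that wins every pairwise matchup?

Option 3 vs Option 1: 37–30
Option 3 vs Option 2: 34–33
Option 3 vs Option 4: 59–8
Option 3 beats every other option.

Option 3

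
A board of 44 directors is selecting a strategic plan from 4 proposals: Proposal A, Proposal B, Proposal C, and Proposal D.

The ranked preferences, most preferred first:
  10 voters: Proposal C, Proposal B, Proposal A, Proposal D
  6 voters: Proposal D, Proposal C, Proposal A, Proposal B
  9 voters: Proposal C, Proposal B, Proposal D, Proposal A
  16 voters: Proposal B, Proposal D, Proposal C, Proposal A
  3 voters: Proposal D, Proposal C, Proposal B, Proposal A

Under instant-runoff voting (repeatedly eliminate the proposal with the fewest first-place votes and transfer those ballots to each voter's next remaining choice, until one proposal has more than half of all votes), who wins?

Proposal C

Round 1: Proposal A 0, Proposal B 16, Proposal C 19, Proposal D 9. Proposal A eliminated.
Round 2: Proposal B 16, Proposal C 19, Proposal D 9. Proposal D eliminated.
Round 3: Proposal B 16, Proposal C 28. Proposal C has a majority (≥23).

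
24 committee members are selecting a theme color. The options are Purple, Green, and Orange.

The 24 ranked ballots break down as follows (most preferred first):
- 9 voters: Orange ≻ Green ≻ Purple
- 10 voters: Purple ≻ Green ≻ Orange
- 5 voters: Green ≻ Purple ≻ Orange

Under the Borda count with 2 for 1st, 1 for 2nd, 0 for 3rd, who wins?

Green

Purple: 9×0 + 10×2 + 5×1 = 25
Green: 9×1 + 10×1 + 5×2 = 29
Orange: 9×2 + 10×0 + 5×0 = 18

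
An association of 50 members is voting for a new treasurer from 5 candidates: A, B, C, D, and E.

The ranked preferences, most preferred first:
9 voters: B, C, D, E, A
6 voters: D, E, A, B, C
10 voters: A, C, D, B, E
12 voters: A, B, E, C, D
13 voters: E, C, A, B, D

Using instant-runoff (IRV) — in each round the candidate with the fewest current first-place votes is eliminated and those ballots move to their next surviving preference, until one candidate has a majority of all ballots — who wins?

E

Round 1: A 22, B 9, C 0, D 6, E 13. C eliminated.
Round 2: A 22, B 9, D 6, E 13. D eliminated.
Round 3: A 22, B 9, E 19. B eliminated.
Round 4: A 22, E 28. E has a majority (≥26).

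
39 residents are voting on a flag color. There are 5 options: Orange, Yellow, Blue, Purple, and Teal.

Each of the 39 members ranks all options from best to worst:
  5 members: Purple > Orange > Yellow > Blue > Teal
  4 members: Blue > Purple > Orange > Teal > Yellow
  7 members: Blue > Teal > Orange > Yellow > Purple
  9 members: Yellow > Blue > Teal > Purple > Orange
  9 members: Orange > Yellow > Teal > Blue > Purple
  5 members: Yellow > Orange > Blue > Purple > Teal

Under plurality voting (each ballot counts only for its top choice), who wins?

Yellow

First-place votes: Orange 9, Yellow 14, Blue 11, Purple 5, Teal 0.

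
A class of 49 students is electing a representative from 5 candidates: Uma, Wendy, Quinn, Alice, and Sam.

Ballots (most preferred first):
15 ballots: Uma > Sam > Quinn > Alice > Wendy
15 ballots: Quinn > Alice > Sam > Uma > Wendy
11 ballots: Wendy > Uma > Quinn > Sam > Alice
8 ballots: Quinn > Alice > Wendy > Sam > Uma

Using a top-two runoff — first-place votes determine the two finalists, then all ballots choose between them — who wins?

Round 1 first-place votes: Uma 15, Wendy 11, Quinn 23, Alice 0, Sam 0. Quinn and Uma advance.
Runoff: Quinn is ranked above Uma on 23 ballots, Uma above Quinn on 26.

Uma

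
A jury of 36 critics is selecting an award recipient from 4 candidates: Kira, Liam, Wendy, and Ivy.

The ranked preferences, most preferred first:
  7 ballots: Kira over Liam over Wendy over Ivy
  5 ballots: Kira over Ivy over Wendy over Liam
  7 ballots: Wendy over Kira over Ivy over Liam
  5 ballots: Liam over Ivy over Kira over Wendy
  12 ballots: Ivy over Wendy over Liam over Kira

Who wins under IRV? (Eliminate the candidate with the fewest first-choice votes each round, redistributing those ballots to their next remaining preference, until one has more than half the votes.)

Round 1: Kira 12, Liam 5, Wendy 7, Ivy 12. Liam eliminated.
Round 2: Kira 12, Wendy 7, Ivy 17. Wendy eliminated.
Round 3: Kira 19, Ivy 17. Kira has a majority (≥19).

Kira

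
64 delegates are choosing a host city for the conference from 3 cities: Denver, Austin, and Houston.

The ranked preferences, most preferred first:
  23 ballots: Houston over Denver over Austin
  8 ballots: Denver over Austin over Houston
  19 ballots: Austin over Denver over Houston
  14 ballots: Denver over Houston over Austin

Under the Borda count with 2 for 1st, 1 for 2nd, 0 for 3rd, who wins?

Denver

Denver: 23×1 + 8×2 + 19×1 + 14×2 = 86
Austin: 23×0 + 8×1 + 19×2 + 14×0 = 46
Houston: 23×2 + 8×0 + 19×0 + 14×1 = 60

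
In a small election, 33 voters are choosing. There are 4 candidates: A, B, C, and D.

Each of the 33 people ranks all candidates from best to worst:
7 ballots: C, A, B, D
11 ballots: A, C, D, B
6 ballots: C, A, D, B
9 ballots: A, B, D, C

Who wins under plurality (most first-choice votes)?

First-place votes: A 20, B 0, C 13, D 0.

A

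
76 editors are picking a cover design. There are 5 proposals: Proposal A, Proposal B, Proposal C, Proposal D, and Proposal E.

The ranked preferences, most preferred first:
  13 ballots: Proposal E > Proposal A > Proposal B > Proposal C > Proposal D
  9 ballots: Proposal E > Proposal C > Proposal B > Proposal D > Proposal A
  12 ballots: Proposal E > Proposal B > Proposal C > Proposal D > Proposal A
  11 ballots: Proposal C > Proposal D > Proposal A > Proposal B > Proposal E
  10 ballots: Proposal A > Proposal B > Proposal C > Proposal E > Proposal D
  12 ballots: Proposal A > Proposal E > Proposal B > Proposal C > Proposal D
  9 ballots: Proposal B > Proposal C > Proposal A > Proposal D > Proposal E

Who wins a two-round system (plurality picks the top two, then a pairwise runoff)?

Round 1 first-place votes: Proposal A 22, Proposal B 9, Proposal C 11, Proposal D 0, Proposal E 34. Proposal E and Proposal A advance.
Runoff: Proposal E is ranked above Proposal A on 34 ballots, Proposal A above Proposal E on 42.

Proposal A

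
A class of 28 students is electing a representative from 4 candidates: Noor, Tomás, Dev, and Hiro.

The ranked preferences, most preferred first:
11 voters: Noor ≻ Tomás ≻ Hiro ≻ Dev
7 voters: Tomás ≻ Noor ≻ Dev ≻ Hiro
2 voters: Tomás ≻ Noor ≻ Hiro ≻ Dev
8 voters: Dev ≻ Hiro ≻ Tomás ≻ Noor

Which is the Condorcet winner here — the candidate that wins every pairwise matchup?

Tomás

Tomás vs Noor: 17–11
Tomás vs Dev: 20–8
Tomás vs Hiro: 20–8
Tomás beats every other candidate.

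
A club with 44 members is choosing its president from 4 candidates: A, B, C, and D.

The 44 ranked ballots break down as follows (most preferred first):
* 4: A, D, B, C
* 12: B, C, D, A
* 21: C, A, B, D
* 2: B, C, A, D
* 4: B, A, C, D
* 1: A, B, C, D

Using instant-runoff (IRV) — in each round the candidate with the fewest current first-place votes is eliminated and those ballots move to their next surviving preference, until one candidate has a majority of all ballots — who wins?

B

Round 1: A 5, B 18, C 21, D 0. D eliminated.
Round 2: A 5, B 18, C 21. A eliminated.
Round 3: B 23, C 21. B has a majority (≥23).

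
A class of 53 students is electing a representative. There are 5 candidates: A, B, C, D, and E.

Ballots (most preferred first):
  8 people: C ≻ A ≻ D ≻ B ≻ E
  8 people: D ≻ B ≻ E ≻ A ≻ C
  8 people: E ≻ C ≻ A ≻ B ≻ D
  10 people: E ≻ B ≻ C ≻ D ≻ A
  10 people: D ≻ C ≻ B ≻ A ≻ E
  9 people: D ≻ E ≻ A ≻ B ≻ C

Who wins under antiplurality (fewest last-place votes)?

Last-place votes: A 10, B 0, C 17, D 8, E 18.

B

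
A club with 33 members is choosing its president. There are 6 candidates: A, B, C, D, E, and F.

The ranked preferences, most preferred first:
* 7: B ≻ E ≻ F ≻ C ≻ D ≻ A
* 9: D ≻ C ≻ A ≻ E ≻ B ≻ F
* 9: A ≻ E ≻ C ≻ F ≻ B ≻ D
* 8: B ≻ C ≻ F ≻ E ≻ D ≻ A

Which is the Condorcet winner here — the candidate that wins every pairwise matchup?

C

C vs A: 24–9
C vs B: 18–15
C vs D: 24–9
C vs E: 17–16
C vs F: 26–7
C beats every other candidate.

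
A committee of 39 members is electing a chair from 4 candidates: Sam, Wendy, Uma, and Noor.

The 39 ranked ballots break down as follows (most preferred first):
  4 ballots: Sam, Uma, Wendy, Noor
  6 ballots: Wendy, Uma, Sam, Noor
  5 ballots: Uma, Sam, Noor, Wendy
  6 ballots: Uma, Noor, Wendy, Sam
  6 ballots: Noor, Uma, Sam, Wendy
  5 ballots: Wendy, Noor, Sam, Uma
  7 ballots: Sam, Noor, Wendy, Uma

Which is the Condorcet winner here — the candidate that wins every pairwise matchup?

Uma vs Sam: 23–16
Uma vs Wendy: 21–18
Uma vs Noor: 21–18
Uma beats every other candidate.

Uma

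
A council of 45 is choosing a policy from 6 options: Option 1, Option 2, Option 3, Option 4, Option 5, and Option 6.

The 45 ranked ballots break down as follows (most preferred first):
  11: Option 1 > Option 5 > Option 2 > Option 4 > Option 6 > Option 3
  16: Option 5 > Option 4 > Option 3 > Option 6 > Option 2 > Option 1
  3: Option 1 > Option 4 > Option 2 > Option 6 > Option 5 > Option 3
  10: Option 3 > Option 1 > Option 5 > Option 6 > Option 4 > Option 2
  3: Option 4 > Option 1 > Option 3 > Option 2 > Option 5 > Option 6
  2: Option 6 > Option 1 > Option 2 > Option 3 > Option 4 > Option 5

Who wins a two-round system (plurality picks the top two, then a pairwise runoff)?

Option 1

Round 1 first-place votes: Option 1 14, Option 2 0, Option 3 10, Option 4 3, Option 5 16, Option 6 2. Option 5 and Option 1 advance.
Runoff: Option 5 is ranked above Option 1 on 16 ballots, Option 1 above Option 5 on 29.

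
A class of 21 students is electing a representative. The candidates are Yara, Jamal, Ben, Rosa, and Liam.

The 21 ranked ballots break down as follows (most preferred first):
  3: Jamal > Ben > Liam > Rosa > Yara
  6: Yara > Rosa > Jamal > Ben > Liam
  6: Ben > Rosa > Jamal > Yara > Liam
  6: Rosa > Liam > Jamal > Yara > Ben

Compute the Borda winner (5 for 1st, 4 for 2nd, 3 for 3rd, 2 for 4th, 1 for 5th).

Yara: 3×1 + 6×5 + 6×2 + 6×2 = 57
Jamal: 3×5 + 6×3 + 6×3 + 6×3 = 69
Ben: 3×4 + 6×2 + 6×5 + 6×1 = 60
Rosa: 3×2 + 6×4 + 6×4 + 6×5 = 84
Liam: 3×3 + 6×1 + 6×1 + 6×4 = 45

Rosa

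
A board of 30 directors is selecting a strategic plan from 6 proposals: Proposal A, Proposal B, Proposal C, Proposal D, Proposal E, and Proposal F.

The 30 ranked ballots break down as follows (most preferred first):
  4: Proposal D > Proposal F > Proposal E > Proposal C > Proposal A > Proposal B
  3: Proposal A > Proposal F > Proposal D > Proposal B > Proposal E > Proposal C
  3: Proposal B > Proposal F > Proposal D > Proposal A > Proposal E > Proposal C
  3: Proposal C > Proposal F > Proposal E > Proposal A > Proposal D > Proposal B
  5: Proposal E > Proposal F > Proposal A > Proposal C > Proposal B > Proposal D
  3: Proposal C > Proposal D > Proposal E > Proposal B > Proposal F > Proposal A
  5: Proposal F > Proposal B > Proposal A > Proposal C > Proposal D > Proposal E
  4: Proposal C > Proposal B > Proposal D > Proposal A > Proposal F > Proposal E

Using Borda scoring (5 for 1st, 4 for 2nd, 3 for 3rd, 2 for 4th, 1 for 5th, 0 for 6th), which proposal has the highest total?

Proposal A: 4×1 + 3×5 + 3×2 + 3×2 + 5×3 + 3×0 + 5×3 + 4×2 = 69
Proposal B: 4×0 + 3×2 + 3×5 + 3×0 + 5×1 + 3×2 + 5×4 + 4×4 = 68
Proposal C: 4×2 + 3×0 + 3×0 + 3×5 + 5×2 + 3×5 + 5×2 + 4×5 = 78
Proposal D: 4×5 + 3×3 + 3×3 + 3×1 + 5×0 + 3×4 + 5×1 + 4×3 = 70
Proposal E: 4×3 + 3×1 + 3×1 + 3×3 + 5×5 + 3×3 + 5×0 + 4×0 = 61
Proposal F: 4×4 + 3×4 + 3×4 + 3×4 + 5×4 + 3×1 + 5×5 + 4×1 = 104

Proposal F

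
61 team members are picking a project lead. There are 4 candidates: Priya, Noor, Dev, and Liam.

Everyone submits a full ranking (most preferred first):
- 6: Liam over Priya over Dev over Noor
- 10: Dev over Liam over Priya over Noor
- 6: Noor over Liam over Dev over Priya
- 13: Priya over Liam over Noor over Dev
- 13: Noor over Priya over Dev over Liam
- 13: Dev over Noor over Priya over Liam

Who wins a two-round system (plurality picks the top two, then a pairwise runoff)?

Noor

Round 1 first-place votes: Priya 13, Noor 19, Dev 23, Liam 6. Dev and Noor advance.
Runoff: Dev is ranked above Noor on 29 ballots, Noor above Dev on 32.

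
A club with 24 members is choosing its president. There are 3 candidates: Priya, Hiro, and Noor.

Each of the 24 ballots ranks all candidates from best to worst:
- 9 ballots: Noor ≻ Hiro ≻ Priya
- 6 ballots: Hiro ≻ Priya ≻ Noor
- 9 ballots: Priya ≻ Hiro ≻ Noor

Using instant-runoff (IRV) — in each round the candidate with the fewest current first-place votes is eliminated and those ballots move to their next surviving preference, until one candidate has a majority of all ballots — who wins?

Round 1: Priya 9, Hiro 6, Noor 9. Hiro eliminated.
Round 2: Priya 15, Noor 9. Priya has a majority (≥13).

Priya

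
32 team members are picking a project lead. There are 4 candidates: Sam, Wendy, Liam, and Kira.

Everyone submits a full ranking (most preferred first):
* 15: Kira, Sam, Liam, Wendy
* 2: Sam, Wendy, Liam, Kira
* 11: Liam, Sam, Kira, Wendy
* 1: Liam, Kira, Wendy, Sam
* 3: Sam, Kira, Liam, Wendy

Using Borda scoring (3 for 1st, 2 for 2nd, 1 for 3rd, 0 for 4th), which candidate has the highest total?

Sam: 15×2 + 2×3 + 11×2 + 1×0 + 3×3 = 67
Wendy: 15×0 + 2×2 + 11×0 + 1×1 + 3×0 = 5
Liam: 15×1 + 2×1 + 11×3 + 1×3 + 3×1 = 56
Kira: 15×3 + 2×0 + 11×1 + 1×2 + 3×2 = 64

Sam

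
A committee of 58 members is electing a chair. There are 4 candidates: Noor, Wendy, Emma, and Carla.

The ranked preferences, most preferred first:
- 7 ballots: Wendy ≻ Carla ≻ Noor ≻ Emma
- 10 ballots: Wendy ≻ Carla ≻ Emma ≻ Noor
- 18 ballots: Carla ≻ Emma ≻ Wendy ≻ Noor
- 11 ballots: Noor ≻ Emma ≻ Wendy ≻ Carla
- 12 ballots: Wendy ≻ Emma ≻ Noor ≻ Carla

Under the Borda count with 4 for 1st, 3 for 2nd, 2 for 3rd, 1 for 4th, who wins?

Wendy

Noor: 7×2 + 10×1 + 18×1 + 11×4 + 12×2 = 110
Wendy: 7×4 + 10×4 + 18×2 + 11×2 + 12×4 = 174
Emma: 7×1 + 10×2 + 18×3 + 11×3 + 12×3 = 150
Carla: 7×3 + 10×3 + 18×4 + 11×1 + 12×1 = 146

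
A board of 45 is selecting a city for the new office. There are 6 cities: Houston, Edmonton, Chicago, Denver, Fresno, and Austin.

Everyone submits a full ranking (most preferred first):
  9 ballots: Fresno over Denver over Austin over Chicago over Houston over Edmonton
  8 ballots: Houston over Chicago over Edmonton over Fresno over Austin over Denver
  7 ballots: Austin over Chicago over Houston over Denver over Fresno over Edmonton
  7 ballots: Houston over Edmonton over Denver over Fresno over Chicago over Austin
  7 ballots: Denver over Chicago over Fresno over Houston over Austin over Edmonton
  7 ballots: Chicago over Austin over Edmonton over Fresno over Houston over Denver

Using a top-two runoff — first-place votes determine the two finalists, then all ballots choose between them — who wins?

Round 1 first-place votes: Houston 15, Edmonton 0, Chicago 7, Denver 7, Fresno 9, Austin 7. Houston and Fresno advance.
Runoff: Houston is ranked above Fresno on 22 ballots, Fresno above Houston on 23.

Fresno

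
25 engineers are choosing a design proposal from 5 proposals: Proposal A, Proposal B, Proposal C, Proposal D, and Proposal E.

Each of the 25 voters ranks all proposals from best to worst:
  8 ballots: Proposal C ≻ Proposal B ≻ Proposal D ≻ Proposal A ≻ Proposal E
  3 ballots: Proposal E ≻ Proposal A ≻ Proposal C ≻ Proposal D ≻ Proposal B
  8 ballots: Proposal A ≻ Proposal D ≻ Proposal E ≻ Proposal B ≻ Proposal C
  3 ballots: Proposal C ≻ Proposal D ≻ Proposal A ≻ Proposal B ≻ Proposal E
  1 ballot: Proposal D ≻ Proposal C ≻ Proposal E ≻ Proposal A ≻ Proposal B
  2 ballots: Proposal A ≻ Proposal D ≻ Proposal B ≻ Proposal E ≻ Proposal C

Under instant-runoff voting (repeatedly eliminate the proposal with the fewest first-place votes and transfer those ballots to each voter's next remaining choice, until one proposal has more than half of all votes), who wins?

Proposal A

Round 1: Proposal A 10, Proposal B 0, Proposal C 11, Proposal D 1, Proposal E 3. Proposal B eliminated.
Round 2: Proposal A 10, Proposal C 11, Proposal D 1, Proposal E 3. Proposal D eliminated.
Round 3: Proposal A 10, Proposal C 12, Proposal E 3. Proposal E eliminated.
Round 4: Proposal A 13, Proposal C 12. Proposal A has a majority (≥13).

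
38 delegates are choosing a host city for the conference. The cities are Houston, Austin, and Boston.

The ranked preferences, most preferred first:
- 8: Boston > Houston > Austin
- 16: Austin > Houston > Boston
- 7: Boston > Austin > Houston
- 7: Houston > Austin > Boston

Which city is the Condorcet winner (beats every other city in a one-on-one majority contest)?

Austin vs Houston: 23–15
Austin vs Boston: 23–15
Austin beats every other city.

Austin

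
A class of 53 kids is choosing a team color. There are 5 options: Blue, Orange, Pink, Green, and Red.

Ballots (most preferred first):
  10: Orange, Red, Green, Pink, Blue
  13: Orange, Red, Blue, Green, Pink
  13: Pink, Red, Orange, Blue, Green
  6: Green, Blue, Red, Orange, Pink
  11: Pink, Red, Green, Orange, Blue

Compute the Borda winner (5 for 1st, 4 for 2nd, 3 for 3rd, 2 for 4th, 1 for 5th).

Blue: 10×1 + 13×3 + 13×2 + 6×4 + 11×1 = 110
Orange: 10×5 + 13×5 + 13×3 + 6×2 + 11×2 = 188
Pink: 10×2 + 13×1 + 13×5 + 6×1 + 11×5 = 159
Green: 10×3 + 13×2 + 13×1 + 6×5 + 11×3 = 132
Red: 10×4 + 13×4 + 13×4 + 6×3 + 11×4 = 206

Red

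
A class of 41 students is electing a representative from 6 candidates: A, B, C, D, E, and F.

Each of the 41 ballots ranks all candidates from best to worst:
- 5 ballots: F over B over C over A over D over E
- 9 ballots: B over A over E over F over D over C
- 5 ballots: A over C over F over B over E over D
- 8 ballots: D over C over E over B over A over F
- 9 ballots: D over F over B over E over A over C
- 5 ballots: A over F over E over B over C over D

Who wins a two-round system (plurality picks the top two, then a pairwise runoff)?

Round 1 first-place votes: A 10, B 9, C 0, D 17, E 0, F 5. D and A advance.
Runoff: D is ranked above A on 17 ballots, A above D on 24.

A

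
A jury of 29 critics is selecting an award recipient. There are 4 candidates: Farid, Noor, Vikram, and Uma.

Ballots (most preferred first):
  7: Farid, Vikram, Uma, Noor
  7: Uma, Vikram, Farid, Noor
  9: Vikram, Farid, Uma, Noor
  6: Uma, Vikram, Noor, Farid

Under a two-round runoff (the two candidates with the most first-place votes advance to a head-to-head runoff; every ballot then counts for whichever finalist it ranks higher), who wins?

Round 1 first-place votes: Farid 7, Noor 0, Vikram 9, Uma 13. Uma and Vikram advance.
Runoff: Uma is ranked above Vikram on 13 ballots, Vikram above Uma on 16.

Vikram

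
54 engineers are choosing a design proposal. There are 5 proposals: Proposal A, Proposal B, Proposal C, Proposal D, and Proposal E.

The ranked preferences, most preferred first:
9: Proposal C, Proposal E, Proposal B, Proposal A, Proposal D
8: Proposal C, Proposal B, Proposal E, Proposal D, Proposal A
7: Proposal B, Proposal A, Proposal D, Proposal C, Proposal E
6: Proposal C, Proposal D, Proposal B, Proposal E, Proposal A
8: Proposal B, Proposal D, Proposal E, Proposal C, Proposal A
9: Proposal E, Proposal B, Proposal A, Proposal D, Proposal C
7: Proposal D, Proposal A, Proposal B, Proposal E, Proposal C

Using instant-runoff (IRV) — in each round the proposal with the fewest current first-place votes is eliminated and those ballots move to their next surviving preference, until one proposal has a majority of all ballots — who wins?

Round 1: Proposal A 0, Proposal B 15, Proposal C 23, Proposal D 7, Proposal E 9. Proposal A eliminated.
Round 2: Proposal B 15, Proposal C 23, Proposal D 7, Proposal E 9. Proposal D eliminated.
Round 3: Proposal B 22, Proposal C 23, Proposal E 9. Proposal E eliminated.
Round 4: Proposal B 31, Proposal C 23. Proposal B has a majority (≥28).

Proposal B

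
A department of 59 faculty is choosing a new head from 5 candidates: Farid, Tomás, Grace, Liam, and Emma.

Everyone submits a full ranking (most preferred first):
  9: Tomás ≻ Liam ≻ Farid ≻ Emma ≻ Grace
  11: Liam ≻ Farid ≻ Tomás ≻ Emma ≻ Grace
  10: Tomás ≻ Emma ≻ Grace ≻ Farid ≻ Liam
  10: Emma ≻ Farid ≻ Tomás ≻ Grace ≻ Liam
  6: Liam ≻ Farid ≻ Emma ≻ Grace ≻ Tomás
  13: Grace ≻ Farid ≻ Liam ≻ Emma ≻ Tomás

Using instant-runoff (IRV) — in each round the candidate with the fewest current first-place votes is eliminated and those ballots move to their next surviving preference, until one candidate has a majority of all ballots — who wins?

Round 1: Farid 0, Tomás 19, Grace 13, Liam 17, Emma 10. Farid eliminated.
Round 2: Tomás 19, Grace 13, Liam 17, Emma 10. Emma eliminated.
Round 3: Tomás 29, Grace 13, Liam 17. Grace eliminated.
Round 4: Tomás 29, Liam 30. Liam has a majority (≥30).

Liam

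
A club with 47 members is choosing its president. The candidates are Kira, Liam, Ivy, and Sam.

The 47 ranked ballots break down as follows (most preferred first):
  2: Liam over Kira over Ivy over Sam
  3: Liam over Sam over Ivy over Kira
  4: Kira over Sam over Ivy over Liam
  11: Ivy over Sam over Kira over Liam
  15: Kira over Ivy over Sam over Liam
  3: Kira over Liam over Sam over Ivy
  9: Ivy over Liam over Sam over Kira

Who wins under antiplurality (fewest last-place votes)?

Sam

Last-place votes: Kira 12, Liam 30, Ivy 3, Sam 2.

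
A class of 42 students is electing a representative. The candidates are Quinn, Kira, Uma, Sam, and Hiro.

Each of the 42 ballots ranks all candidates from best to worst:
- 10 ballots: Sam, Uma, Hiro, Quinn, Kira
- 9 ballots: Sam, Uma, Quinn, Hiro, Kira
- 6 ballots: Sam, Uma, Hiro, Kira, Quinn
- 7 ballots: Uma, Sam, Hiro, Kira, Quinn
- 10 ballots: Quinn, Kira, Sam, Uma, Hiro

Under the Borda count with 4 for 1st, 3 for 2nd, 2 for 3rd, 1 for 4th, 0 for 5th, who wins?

Sam

Quinn: 10×1 + 9×2 + 6×0 + 7×0 + 10×4 = 68
Kira: 10×0 + 9×0 + 6×1 + 7×1 + 10×3 = 43
Uma: 10×3 + 9×3 + 6×3 + 7×4 + 10×1 = 113
Sam: 10×4 + 9×4 + 6×4 + 7×3 + 10×2 = 141
Hiro: 10×2 + 9×1 + 6×2 + 7×2 + 10×0 = 55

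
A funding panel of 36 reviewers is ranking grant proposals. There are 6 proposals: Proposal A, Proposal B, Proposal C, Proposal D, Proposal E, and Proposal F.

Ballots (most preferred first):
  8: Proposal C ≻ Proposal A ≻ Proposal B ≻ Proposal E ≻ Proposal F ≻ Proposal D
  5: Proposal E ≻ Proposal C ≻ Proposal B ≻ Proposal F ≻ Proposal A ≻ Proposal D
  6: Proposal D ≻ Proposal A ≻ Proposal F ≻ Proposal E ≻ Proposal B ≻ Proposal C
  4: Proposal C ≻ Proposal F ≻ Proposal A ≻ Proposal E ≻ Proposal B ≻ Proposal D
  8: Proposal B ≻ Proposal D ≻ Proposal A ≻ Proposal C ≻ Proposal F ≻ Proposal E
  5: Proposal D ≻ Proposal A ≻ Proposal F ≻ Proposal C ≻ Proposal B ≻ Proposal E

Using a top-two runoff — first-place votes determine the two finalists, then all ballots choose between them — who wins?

Round 1 first-place votes: Proposal A 0, Proposal B 8, Proposal C 12, Proposal D 11, Proposal E 5, Proposal F 0. Proposal C and Proposal D advance.
Runoff: Proposal C is ranked above Proposal D on 17 ballots, Proposal D above Proposal C on 19.

Proposal D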